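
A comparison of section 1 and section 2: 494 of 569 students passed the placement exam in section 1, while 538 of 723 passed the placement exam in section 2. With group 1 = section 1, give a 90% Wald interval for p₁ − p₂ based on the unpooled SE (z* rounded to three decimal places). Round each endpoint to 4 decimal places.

p̂₁ = 494/569 = 0.86819, p̂₂ = 538/723 = 0.74412; p̂₁ − p̂₂ = 0.12407.
Unpooled SE = √(p̂₁(1−p̂₁)/n₁ + p̂₂(1−p̂₂)/n₂) = √(0.000201118 + 0.000263354) = 0.021552.
The 90% critical value is z* = 1.645. Margin of error = 0.03545.
Interval: 0.12407 ± 0.03545 → (0.0886, 0.1595).

(0.0886, 0.1595)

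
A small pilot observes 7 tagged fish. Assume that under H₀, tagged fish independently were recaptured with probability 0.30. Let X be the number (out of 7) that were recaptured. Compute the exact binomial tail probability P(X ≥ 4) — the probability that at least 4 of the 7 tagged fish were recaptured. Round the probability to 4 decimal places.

P = 0.1260

X is binomial with n = 7 and p = 0.30.
P(X ≥ 4) = C(7,4)·0.30^4·0.70^3 + C(7,5)·0.30^5·0.70^2 + C(7,6)·0.30^6·0.70^1 + C(7,7)·0.30^7·0.70^0.
= 0.097240 + 0.025005 + 0.003572 + 0.000219 = 0.1260.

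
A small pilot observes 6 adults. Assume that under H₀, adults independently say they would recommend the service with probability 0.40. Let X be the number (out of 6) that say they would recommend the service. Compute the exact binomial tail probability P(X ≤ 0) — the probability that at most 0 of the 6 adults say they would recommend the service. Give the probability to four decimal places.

P = 0.0467

X is binomial with n = 6 and p = 0.40.
P(X ≤ 0) = C(6,0)·0.40^0·0.60^6.
= 0.046656 = 0.0467.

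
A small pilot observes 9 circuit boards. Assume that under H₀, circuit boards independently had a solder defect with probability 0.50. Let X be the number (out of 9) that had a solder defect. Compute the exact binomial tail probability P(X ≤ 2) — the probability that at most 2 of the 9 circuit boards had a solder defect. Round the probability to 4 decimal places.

P = 0.0898

X is binomial with n = 9 and p = 0.50.
P(X ≤ 2) = C(9,0)·0.50^0·0.50^9 + C(9,1)·0.50^1·0.50^8 + C(9,2)·0.50^2·0.50^7.
= 0.001953 + 0.017578 + 0.070312 = 0.0898.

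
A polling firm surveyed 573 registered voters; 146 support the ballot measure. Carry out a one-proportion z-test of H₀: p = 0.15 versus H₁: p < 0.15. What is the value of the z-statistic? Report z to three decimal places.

z = 7.026

With x = 146 successes in n = 573, p̂ = 0.25480.
Under H₀, SE = √(p₀(1−p₀)/n) = √(0.15·0.85/573) = √0.000222513 = 0.014917.
Test statistic: z = 0.10480/0.014917 = 7.026.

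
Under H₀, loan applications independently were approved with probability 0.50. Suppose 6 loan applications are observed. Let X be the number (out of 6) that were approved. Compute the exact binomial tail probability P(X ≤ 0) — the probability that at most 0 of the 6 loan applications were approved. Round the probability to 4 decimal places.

P = 0.0156

X is binomial with n = 6 and p = 0.50.
P(X ≤ 0) = C(6,0)·0.50^0·0.50^6.
= 0.015625 = 0.0156.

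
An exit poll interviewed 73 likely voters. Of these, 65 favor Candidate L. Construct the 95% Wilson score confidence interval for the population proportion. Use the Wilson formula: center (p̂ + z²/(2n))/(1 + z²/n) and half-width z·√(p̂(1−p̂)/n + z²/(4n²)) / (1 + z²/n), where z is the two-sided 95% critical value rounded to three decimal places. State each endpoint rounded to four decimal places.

p̂ = 65/73 = 0.89041; z = 1.960, so z² = 3.841600.
1 + z²/n = 1.052625.
Center = (0.89041 + 0.026312)/1.052625 = 0.87089.
Radicand: p̂(1−p̂)/n + z²/(4n²) = 0.001336703 + 0.000180221 = 0.001516924.
Half-width = z·√(radicand)/denom = 1.960·0.038948/1.052625 = 0.07252.
Interval: 0.87089 ± 0.07252 → (0.7984, 0.9434).

(0.7984, 0.9434)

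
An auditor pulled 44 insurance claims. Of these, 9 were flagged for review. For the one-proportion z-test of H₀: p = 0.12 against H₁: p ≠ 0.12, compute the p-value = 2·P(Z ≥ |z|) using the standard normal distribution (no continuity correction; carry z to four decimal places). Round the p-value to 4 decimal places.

p-value = 0.0844

p̂ = 9/44 = 0.20455.
Under H₀, SE = √(p₀(1−p₀)/n) = √(0.12·0.88/44) = √0.002400000 = 0.048990.
z = (p̂ − p₀)/SE = (9/44 − 0.12)/0.048990 ≈ 1.7258.
p-value = 2·P(Z ≥ |z|) with z = 1.7258 → 0.0844.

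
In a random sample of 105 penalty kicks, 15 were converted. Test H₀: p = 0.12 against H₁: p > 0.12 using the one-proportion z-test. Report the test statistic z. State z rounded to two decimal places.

z = 0.72

With x = 15 successes in n = 105, p̂ = 0.14286.
Under H₀, SE = √(p₀(1−p₀)/n) = √(0.12·0.88/105) = √0.001005714 = 0.031713.
z = (0.14286 − 0.12)/0.031713 = 0.02286/0.031713 = 0.72.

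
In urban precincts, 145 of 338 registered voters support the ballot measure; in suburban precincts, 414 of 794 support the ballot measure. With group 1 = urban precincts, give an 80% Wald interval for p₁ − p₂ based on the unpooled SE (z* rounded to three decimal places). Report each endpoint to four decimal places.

(-0.1337, -0.0511)

p̂₁ = 0.42899, p̂₂ = 0.52141, so the observed difference is -0.09242.
Unpooled SE = √(p̂₁(1−p̂₁)/n₁ + p̂₂(1−p̂₂)/n₂) = √(0.000724728 + 0.000314284) = 0.032234.
For 80% confidence, z* = 1.282. Margin = 1.282·0.032234 = 0.04132.
CI: -0.09242 ± 0.04132 = (-0.1337, -0.0511).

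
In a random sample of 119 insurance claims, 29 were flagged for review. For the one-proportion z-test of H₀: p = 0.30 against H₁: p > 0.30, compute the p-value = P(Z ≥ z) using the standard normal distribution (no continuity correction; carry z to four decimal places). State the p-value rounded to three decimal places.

p-value = 0.910

p̂ = 29/119 = 0.24370.
SE₀ = √(0.30·0.70/119) = 0.042008.
z = (p̂ − p₀)/SE = (29/119 − 0.30)/0.042008 ≈ -1.3403.
p-value = P(Z ≥ z) with z = -1.3403 → 0.910.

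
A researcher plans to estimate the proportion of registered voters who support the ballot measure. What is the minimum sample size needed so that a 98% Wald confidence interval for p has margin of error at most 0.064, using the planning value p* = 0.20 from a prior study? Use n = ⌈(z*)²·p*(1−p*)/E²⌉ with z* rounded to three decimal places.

n = 212

For 98% confidence, z* = 2.326.
p*(1−p*) = 0.20·0.80 = 0.1600.
Required n before rounding: 5.410276 × 0.1600 / 0.064² = 211.339.
Rounding up, n = 212.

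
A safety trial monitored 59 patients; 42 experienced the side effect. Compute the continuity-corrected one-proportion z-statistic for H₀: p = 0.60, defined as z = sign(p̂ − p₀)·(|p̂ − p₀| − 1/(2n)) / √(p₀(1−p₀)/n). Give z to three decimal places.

With x = 42 successes in n = 59, p̂ = 0.71186. p̂ − p₀ = 0.111864.
Continuity correction 1/(2n) = 1/118 = 0.008475.
Corrected numerator: |0.111864| − 0.008475 = 0.103389.
SE₀ = √(0.60·0.40/59) = 0.063779.
z = (+)0.103389/0.063779 = 1.621.

z = 1.621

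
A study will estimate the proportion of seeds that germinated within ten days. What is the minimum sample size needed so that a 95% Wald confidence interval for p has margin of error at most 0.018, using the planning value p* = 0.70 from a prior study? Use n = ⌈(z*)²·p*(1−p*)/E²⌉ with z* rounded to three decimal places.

n = 2490

z* = 1.960 at the 95% level.
p*(1−p*) = 0.70·0.30 = 0.2100.
Required n before rounding: 3.841600 × 0.2100 / 0.018² = 2489.926.
⌈2489.926⌉ = 2490.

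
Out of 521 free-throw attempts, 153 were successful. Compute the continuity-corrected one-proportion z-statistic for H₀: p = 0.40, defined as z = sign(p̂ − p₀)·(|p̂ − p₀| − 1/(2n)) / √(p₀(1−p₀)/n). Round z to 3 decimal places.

z = -4.910

The sample proportion is 153/521 = 0.29367. p̂ − p₀ = -0.106334.
Continuity correction 1/(2n) = 1/1042 = 0.000960.
Corrected numerator: |-0.106334| − 0.000960 = 0.105374.
SE₀ = √(0.40·0.60/521) = 0.021463.
z = −0.105374/0.021463 = -4.910.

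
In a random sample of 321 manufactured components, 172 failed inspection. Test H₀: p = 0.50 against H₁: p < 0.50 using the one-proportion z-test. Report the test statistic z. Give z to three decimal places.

p̂ = 172/321 = 0.53583.
Under H₀, SE = √(p₀(1−p₀)/n) = √(0.50·0.50/321) = √0.000778816 = 0.027907.
Test statistic: z = 0.03583/0.027907 = 1.284.

z = 1.284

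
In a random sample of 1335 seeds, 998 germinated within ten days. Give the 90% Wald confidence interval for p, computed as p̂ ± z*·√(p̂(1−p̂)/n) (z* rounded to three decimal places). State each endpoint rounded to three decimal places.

(0.728, 0.767)

p̂ = 998/1335 = 0.74757.
Standard error of p̂: √(0.188711/1335) = √0.000141357 = 0.011889.
For 90% confidence, z* = 1.645.
Margin of error: 1.645 × 0.011889 = 0.01956.
So the interval runs from 0.728 to 0.767.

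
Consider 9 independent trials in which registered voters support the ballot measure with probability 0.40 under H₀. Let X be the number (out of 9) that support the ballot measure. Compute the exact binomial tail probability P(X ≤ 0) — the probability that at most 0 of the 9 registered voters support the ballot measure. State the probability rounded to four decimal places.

P = 0.0101

X is binomial with n = 9 and p = 0.40.
P(X ≤ 0) = C(9,0)·0.40^0·0.60^9.
= 0.010078 = 0.0101.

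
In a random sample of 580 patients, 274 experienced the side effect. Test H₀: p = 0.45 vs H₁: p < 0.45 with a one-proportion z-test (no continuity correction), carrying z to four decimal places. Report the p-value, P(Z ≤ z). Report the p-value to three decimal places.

p̂ = 274/580 = 0.47241.
SE₀ = √(0.45·0.55/580) = 0.020657.
Test statistic (full precision, shown to 4 dp): z = (274/580 − 0.45)/SE₀ ≈ 1.0850.
p-value = P(Z ≤ z) with z = 1.0850 → 0.861.

p-value = 0.861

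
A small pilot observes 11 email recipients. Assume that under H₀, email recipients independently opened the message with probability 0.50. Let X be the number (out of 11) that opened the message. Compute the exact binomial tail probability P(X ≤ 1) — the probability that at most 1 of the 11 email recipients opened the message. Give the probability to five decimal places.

X ~ Binomial(n=11, p=0.50).
P(X ≤ 1) = C(11,0)·0.50^0·0.50^11 + C(11,1)·0.50^1·0.50^10.
= 0.000488 + 0.005371 = 0.00586.

P = 0.00586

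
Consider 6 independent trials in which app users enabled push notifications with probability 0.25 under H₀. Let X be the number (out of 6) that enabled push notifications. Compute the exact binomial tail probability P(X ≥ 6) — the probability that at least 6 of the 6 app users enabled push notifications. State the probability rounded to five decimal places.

P = 0.00024

X is binomial with n = 6 and p = 0.25.
P(X ≥ 6) = C(6,6)·0.25^6·0.75^0.
= 0.000244 = 0.00024.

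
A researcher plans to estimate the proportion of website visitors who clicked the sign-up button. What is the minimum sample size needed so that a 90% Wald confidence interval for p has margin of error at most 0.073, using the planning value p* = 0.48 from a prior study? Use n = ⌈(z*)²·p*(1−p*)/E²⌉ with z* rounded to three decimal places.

n = 127

z* = 1.645 at the 90% level.
p*(1−p*) = 0.2496.
Required n before rounding: 2.706025 × 0.2496 / 0.073² = 126.745.
⌈126.745⌉ = 127.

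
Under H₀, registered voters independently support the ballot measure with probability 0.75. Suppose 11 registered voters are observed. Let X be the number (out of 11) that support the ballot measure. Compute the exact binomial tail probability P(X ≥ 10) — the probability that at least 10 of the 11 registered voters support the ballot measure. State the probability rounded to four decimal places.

X ~ Binomial(n=11, p=0.75).
P(X ≥ 10) = C(11,10)·0.75^10·0.25^1 + C(11,11)·0.75^11·0.25^0.
= 0.154862 + 0.042235 = 0.1971.

P = 0.1971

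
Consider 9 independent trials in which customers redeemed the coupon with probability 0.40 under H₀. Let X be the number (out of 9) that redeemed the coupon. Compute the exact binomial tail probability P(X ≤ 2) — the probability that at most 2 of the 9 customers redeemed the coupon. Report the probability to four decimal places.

X is binomial with n = 9 and p = 0.40.
P(X ≤ 2) = C(9,0)·0.40^0·0.60^9 + C(9,1)·0.40^1·0.60^8 + C(9,2)·0.40^2·0.60^7.
= 0.010078 + 0.060466 + 0.161243 = 0.2318.

P = 0.2318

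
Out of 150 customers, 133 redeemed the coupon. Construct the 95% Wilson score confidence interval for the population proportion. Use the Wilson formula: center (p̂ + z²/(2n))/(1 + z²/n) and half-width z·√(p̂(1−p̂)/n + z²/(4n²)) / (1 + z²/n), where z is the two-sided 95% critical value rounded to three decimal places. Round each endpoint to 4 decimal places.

(0.8260, 0.9280)

p̂ = 133/150 = 0.88667; z = 1.960, so z² = 3.841600.
1 + z²/n = 1.025611.
Adjusted center: (0.88667 + z²/(2n))/1.025611 = 0.87701.
Radicand: p̂(1−p̂)/n + z²/(4n²) = 0.000669926 + 0.000042684 = 0.000712610.
Half-width = 1.960·√0.000712610/1.025611 = 0.05102.
So the interval runs from 0.8260 to 0.9280.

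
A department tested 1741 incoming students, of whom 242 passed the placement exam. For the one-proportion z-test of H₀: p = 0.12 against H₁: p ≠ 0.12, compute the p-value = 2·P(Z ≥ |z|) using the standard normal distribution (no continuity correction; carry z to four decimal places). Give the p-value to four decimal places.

p-value = 0.0147

The sample proportion is 242/1741 = 0.13900.
Null standard error: √(0.12·0.88/1741) = √0.000060655 = 0.007788.
z = (p̂ − p₀)/SE = (242/1741 − 0.12)/0.007788 ≈ 2.4397.
From the standard normal, 2·P(Z ≥ |z|) = 0.0147.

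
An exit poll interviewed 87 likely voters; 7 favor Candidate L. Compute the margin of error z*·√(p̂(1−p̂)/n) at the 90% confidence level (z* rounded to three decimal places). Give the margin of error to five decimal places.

ME = 0.04797

p̂ = 7/87 = 0.08046.
SE(p̂) = √(0.08046·0.91954/87) = 0.029162.
z* = 1.645 at the 90% level.
So ME = 0.04797.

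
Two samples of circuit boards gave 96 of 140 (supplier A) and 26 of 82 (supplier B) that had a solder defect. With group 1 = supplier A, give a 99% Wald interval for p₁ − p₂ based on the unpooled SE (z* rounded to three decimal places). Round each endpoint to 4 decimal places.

p̂₁ = 0.68571, p̂₂ = 0.31707, so the observed difference is 0.36864.
SE = √(0.001539359 + 0.002640705) = √0.004180064 = 0.064653.
The 99% critical value is z* = 2.576. Margin of error = 0.16655.
Interval: 0.36864 ± 0.16655 → (0.2021, 0.5352).

(0.2021, 0.5352)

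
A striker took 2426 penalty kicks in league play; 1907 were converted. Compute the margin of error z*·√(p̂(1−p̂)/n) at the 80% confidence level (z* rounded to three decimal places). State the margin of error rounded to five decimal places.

ME = 0.01067

Sample proportion p̂ = 1907/2426 = 0.78607.
SE = √(p̂(1−p̂)/n) = √(0.168165/2426) = 0.008326.
z* = 1.282 at the 80% level.
ME = 1.282·0.008326 = 0.01067.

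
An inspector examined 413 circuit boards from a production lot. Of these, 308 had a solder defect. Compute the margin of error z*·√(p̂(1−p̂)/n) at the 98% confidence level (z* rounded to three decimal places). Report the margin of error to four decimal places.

p̂ = 308/413 = 0.74576.
Standard error of p̂: √(0.189601/413) = √0.000459082 = 0.021426.
The 98% critical value is z* = 2.326.
So ME = 0.0498.

ME = 0.0498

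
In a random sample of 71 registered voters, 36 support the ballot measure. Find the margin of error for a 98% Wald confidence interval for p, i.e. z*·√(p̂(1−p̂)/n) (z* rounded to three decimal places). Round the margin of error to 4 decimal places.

ME = 0.1380

Sample proportion p̂ = 36/71 = 0.50704.
Standard error of p̂: √(0.249950/71) = √0.003520428 = 0.059333.
For 98% confidence, z* = 2.326.
ME = 2.326·0.059333 = 0.1380.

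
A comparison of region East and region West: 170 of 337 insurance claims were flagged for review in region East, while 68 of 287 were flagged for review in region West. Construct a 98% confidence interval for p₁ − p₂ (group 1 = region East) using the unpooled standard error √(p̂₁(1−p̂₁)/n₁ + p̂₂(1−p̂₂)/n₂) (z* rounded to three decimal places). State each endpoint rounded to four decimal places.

p̂₁ = 0.50445, p̂₂ = 0.23693, so the observed difference is 0.26752.
Unpooled SE = √(p̂₁(1−p̂₁)/n₁ + p̂₂(1−p̂₂)/n₂) = √(0.000741781 + 0.000629952) = 0.037037.
The 98% critical value is z* = 2.326. Margin of error = 0.08615.
Interval: 0.26752 ± 0.08615 → (0.1814, 0.3537).

(0.1814, 0.3537)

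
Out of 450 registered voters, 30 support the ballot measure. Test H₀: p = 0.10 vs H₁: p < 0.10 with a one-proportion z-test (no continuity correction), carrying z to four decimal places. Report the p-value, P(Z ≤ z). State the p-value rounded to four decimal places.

p̂ = 30/450 = 0.06667.
Null standard error: √(0.10·0.90/450) = √0.000200000 = 0.014142.
Test statistic (full precision, shown to 4 dp): z = (30/450 − 0.10)/SE₀ ≈ -2.3570.
p-value = P(Z ≤ z) with z = -2.3570 → 0.0092.

p-value = 0.0092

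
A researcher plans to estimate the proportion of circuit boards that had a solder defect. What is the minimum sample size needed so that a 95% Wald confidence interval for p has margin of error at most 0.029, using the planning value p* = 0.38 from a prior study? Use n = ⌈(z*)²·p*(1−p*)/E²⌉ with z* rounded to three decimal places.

n = 1077

The 95% critical value is z* = 1.960.
p*(1−p*) = 0.38·0.62 = 0.2356.
(z*)²·p*(1−p*)/E² = 3.841600·0.2356/0.000841 = 1076.196.
Rounding up, n = 1077.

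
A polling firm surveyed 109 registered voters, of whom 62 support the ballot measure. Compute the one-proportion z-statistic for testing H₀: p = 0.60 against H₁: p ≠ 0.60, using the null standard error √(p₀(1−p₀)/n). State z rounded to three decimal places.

With x = 62 successes in n = 109, p̂ = 0.56881.
SE₀ = √(0.60·0.40/109) = 0.046924.
Test statistic: z = -0.03119/0.046924 = -0.665.

z = -0.665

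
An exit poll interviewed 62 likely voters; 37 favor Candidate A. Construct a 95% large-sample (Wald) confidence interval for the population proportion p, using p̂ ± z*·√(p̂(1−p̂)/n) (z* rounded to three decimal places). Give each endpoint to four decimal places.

With x = 37 successes in n = 62, p̂ = 0.59677.
SE = √(p̂(1−p̂)/n) = √(0.240635/62) = 0.062299.
The 95% critical value is z* = 1.960.
Margin = 1.960·0.062299 = 0.12211.
CI: 0.59677 ± 0.12211 = (0.4747, 0.7189).

(0.4747, 0.7189)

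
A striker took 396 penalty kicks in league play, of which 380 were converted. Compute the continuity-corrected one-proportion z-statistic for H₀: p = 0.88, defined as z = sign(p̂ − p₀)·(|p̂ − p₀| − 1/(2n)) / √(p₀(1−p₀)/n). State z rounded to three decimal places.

With x = 380 successes in n = 396, p̂ = 0.95960. p̂ − p₀ = 0.079596.
Continuity correction 1/(2n) = 1/792 = 0.001263.
Corrected numerator: |0.079596| − 0.001263 = 0.078333.
SE₀ = √(0.88·0.12/396) = 0.016330.
z = +0.078333/0.016330 = 4.797.

z = 4.797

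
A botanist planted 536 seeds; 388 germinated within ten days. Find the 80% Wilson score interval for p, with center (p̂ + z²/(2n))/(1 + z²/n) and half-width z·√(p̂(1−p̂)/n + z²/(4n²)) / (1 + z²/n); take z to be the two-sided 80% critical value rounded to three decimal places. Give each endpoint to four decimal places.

(0.6985, 0.7479)

p̂ = 388/536 = 0.72388; z = 1.282, so z² = 1.643524.
Denominator 1 + z²/n = 1 + 1.643524/536 = 1.003066.
Center = (0.72388 + 0.001533)/1.003066 = 0.72320.
Radicand: p̂(1−p̂)/n + z²/(4n²) = 0.000372906 + 0.000001430 = 0.000374336.
Half-width = 1.282·√0.000374336/1.003066 = 0.02473.
CI: 0.72320 ± 0.02473 = (0.6985, 0.7479).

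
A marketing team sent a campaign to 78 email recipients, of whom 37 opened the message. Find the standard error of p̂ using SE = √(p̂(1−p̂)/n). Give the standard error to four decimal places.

SE = 0.0565

Sample proportion p̂ = 37/78 = 0.47436.
p̂(1−p̂) = 0.47436·0.52564 = 0.249343.
Dividing by n and taking the root: √0.003196705 = 0.0565.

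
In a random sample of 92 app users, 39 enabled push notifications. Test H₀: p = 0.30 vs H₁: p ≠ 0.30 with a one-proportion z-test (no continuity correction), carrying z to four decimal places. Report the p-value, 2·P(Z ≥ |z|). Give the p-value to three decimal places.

The sample proportion is 39/92 = 0.42391.
Under H₀, SE = √(p₀(1−p₀)/n) = √(0.30·0.70/92) = √0.002282609 = 0.047777.
Test statistic (full precision, shown to 4 dp): z = (39/92 − 0.30)/SE₀ ≈ 2.5936.
From the standard normal, 2·P(Z ≥ |z|) = 0.009.

p-value = 0.009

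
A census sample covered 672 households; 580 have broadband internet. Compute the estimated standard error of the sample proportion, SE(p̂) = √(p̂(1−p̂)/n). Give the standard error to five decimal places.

SE = 0.01326

p̂ = 580/672 = 0.86310.
p̂(1−p̂) = 0.118158.
SE = √(0.118158/672) = √0.000175830 = 0.01326.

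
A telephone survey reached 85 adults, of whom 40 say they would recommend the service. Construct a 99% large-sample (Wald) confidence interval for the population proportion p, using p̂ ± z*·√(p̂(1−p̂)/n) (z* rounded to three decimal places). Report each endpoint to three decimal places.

(0.331, 0.610)

p̂ = 40/85 = 0.47059.
SE = √(p̂(1−p̂)/n) = √(0.249135/85) = 0.054139.
The 99% critical value is z* = 2.576.
Margin of error: 2.576 × 0.054139 = 0.13946.
Interval: 0.47059 ± 0.13946 → (0.331, 0.610).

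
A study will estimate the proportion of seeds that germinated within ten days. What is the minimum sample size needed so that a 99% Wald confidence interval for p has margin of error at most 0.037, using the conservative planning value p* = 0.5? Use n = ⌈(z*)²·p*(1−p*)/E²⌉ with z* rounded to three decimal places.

n = 1212

z* = 2.576 at the 99% level.
p*(1−p*) = 0.50·0.50 = 0.2500.
(z*)²·p*(1−p*)/E² = 6.635776·0.2500/0.001369 = 1211.793.
⌈1211.793⌉ = 1212.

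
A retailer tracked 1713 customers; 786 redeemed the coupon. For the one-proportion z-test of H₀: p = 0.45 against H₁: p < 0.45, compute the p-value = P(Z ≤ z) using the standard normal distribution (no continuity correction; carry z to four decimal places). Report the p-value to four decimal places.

Sample proportion p̂ = 786/1713 = 0.45884.
Under H₀, SE = √(p₀(1−p₀)/n) = √(0.45·0.55/1713) = √0.000144483 = 0.012020.
z = (p̂ − p₀)/SE = (786/1713 − 0.45)/0.012020 ≈ 0.7358.
p-value = P(Z ≤ z) with z = 0.7358 → 0.7691.

p-value = 0.7691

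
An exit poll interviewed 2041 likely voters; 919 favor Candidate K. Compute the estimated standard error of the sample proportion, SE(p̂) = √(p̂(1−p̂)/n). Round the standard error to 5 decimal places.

Sample proportion p̂ = 919/2041 = 0.45027.
p̂(1−p̂) = 0.45027·0.54973 = 0.247527.
Dividing by n and taking the root: √0.000121277 = 0.01101.

SE = 0.01101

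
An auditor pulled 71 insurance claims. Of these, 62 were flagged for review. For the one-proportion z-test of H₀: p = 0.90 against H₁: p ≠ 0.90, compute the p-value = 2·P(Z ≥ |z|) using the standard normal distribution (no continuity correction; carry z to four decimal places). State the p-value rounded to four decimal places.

p-value = 0.4523

p̂ = 62/71 = 0.87324.
Null standard error: √(0.90·0.10/71) = √0.001267606 = 0.035603.
z = (p̂ − p₀)/SE = (62/71 − 0.90)/0.035603 ≈ -0.7516.
From the standard normal, 2·P(Z ≥ |z|) = 0.4523.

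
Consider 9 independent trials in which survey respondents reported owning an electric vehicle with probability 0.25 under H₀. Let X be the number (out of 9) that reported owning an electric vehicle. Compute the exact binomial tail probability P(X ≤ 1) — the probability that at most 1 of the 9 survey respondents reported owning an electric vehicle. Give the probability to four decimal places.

P = 0.3003

X is binomial with n = 9 and p = 0.25.
P(X ≤ 1) = C(9,0)·0.25^0·0.75^9 + C(9,1)·0.25^1·0.75^8.
= 0.075085 + 0.225254 = 0.3003.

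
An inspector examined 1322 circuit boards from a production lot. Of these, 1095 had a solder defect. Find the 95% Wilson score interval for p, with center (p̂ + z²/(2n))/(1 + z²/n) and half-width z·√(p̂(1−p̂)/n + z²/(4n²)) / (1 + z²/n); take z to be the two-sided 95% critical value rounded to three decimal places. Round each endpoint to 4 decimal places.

(0.8070, 0.8477)

Here p̂ = 1095/1322 = 0.82829 and z = 1.960 (z² = 3.841600).
Denominator 1 + z²/n = 1 + 3.841600/1322 = 1.002906.
Center = (0.82829 + 0.001453)/1.002906 = 0.82734.
Radicand: p̂(1−p̂)/n + z²/(4n²) = 0.000107583 + 0.000000550 = 0.000108133.
Half-width = z·√(radicand)/denom = 1.960·0.010399/1.002906 = 0.02032.
So the interval runs from 0.8070 to 0.8477.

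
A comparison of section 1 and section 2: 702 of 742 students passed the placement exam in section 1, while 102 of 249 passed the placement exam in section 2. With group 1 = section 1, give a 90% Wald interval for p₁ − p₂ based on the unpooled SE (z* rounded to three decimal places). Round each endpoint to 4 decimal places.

(0.4834, 0.5895)

p̂₁ = 702/742 = 0.94609, p̂₂ = 102/249 = 0.40964; p̂₁ − p̂₂ = 0.53645.
SE = √(0.000068736 + 0.000971224) = √0.001039960 = 0.032248.
z* = 1.645 at the 90% level. Margin of error = 0.05305.
Interval: 0.53645 ± 0.05305 → (0.4834, 0.5895).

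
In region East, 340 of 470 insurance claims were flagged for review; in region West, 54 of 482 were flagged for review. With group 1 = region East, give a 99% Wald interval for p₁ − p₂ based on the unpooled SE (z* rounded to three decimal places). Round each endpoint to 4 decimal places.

(0.5466, 0.6761)

p̂₁ = 340/470 = 0.72340, p̂₂ = 54/482 = 0.11203; p̂₁ − p̂₂ = 0.61137.
SE = √(0.000425725 + 0.000206394) = √0.000632119 = 0.025142.
z* = 2.576 at the 99% level. Margin = 2.576·0.025142 = 0.06477.
So the interval runs from 0.5466 to 0.6761.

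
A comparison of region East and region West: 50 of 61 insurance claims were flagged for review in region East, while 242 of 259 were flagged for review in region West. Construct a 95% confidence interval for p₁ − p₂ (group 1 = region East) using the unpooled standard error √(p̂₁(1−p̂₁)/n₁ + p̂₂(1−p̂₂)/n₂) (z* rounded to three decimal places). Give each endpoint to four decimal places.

p̂₁ = 50/61 = 0.81967, p̂₂ = 242/259 = 0.93436; p̂₁ − p̂₂ = -0.11469.
Unpooled SE = √(p̂₁(1−p̂₁)/n₁ + p̂₂(1−p̂₂)/n₂) = √(0.002423110 + 0.000236791) = 0.051574.
For 95% confidence, z* = 1.960. Margin of error = 0.10109.
CI: -0.11469 ± 0.10109 = (-0.2158, -0.0136).

(-0.2158, -0.0136)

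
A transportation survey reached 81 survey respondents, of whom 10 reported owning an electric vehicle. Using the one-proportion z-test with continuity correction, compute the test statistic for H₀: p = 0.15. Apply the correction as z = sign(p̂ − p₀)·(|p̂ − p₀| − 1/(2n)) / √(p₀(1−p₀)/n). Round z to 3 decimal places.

The sample proportion is 10/81 = 0.12346. p̂ − p₀ = -0.026543.
1/(2n) = 0.006173.
Corrected numerator: |-0.026543| − 0.006173 = 0.020370.
Null standard error: √(0.15·0.85/81) = √0.001574074 = 0.039675.
z = −0.020370/0.039675 = -0.513.

z = -0.513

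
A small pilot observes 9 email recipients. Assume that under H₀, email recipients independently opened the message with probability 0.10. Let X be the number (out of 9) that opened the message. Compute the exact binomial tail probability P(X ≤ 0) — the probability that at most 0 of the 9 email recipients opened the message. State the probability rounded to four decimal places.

X is binomial with n = 9 and p = 0.10.
P(X ≤ 0) = C(9,0)·0.10^0·0.90^9.
= 0.387420 = 0.3874.

P = 0.3874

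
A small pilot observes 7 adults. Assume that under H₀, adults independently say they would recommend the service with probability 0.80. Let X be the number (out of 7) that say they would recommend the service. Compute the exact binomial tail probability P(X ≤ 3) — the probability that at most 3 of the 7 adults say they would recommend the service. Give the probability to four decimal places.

X is binomial with n = 7 and p = 0.80.
P(X ≤ 3) = C(7,0)·0.80^0·0.20^7 + C(7,1)·0.80^1·0.20^6 + C(7,2)·0.80^2·0.20^5 + C(7,3)·0.80^3·0.20^4.
= 0.000013 + 0.000358 + 0.004301 + 0.028672 = 0.0333.

P = 0.0333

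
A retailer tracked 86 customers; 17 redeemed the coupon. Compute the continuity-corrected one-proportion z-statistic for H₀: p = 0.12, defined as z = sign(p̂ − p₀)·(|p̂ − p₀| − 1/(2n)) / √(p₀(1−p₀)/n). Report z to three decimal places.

z = 2.051

p̂ = 17/86 = 0.19767. p̂ − p₀ = 0.077674.
1/(2n) = 0.005814.
Corrected numerator: |0.077674| − 0.005814 = 0.071860.
Null standard error: √(0.12·0.88/86) = √0.001227907 = 0.035042.
z = (+)0.071860/0.035042 = 2.051.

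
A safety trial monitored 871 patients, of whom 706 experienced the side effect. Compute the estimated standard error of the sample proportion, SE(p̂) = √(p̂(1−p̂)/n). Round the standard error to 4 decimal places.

SE = 0.0133

The sample proportion is 706/871 = 0.81056.
p̂(1−p̂) = 0.81056·0.18944 = 0.153552.
Dividing by n and taking the root: √0.000176294 = 0.0133.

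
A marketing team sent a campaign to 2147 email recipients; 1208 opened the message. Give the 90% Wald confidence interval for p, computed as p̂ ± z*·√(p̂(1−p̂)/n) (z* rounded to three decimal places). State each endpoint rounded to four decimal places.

p̂ = 1208/2147 = 0.56265.
Standard error of p̂: √(0.246076/2147) = √0.000114614 = 0.010706.
z* = 1.645 at the 90% level.
Margin = 1.645·0.010706 = 0.01761.
CI: 0.56265 ± 0.01761 = (0.5450, 0.5803).

(0.5450, 0.5803)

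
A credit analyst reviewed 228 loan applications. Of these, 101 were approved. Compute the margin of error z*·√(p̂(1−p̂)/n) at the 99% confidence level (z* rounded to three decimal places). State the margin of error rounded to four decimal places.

With x = 101 successes in n = 228, p̂ = 0.44298.
SE = √(p̂(1−p̂)/n) = √(0.246749/228) = 0.032897.
z* = 2.576 at the 99% level.
So ME = 0.0847.

ME = 0.0847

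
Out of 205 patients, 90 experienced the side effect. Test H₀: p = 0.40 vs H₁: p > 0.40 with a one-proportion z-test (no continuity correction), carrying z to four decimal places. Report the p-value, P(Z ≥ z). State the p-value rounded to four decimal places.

p-value = 0.1270

p̂ = 90/205 = 0.43902.
Under H₀, SE = √(p₀(1−p₀)/n) = √(0.40·0.60/205) = √0.001170732 = 0.034216.
z = (p̂ − p₀)/SE = (90/205 − 0.40)/0.034216 ≈ 1.1405.
p-value = P(Z ≥ z) with z = 1.1405 → 0.1270.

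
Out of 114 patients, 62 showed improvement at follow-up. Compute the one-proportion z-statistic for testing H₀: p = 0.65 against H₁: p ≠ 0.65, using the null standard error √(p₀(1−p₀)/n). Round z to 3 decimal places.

z = -2.376

The sample proportion is 62/114 = 0.54386.
SE₀ = √(0.65·0.35/114) = 0.044672.
z = (0.54386 − 0.65)/0.044672 = -0.10614/0.044672 = -2.376.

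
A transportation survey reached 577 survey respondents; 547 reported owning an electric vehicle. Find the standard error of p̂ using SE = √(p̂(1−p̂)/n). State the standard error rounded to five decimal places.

SE = 0.00924

With x = 547 successes in n = 577, p̂ = 0.94801.
p̂(1−p̂) = 0.049287.
SE = √(0.049287/577) = 0.00924.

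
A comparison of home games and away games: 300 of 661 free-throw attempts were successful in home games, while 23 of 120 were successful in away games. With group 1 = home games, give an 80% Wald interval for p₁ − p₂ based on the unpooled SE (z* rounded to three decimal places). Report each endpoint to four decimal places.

p̂₁ = 0.45386, p̂₂ = 0.19167, so the observed difference is 0.26219.
Unpooled SE = √(p̂₁(1−p̂₁)/n₁ + p̂₂(1−p̂₂)/n₂) = √(0.000374994 + 0.001291088) = 0.040818.
For 80% confidence, z* = 1.282. Margin of error = 0.05233.
CI: 0.26219 ± 0.05233 = (0.2099, 0.3145).

(0.2099, 0.3145)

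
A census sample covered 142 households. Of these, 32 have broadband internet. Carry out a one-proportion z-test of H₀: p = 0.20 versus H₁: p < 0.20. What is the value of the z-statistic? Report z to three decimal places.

The sample proportion is 32/142 = 0.22535.
Null standard error: √(0.20·0.80/142) = √0.001126761 = 0.033567.
Test statistic: z = 0.02535/0.033567 = 0.755.

z = 0.755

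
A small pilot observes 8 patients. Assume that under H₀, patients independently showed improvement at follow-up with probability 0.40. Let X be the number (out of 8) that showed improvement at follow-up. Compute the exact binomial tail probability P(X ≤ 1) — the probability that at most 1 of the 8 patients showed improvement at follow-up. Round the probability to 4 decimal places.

P = 0.1064

X is binomial with n = 8 and p = 0.40.
P(X ≤ 1) = C(8,0)·0.40^0·0.60^8 + C(8,1)·0.40^1·0.60^7.
= 0.016796 + 0.089580 = 0.1064.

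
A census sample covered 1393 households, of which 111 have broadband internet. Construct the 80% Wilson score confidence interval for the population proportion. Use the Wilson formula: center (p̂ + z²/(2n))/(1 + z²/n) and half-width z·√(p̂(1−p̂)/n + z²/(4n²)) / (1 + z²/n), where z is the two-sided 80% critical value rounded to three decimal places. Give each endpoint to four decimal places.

p̂ = 111/1393 = 0.07968; z = 1.282, so z² = 1.643524.
1 + z²/n = 1.001180.
Adjusted center: (0.07968 + z²/(2n))/1.001180 = 0.08018.
Radicand: p̂(1−p̂)/n + z²/(4n²) = 0.000052645 + 0.000000212 = 0.000052857.
Half-width = z·√(radicand)/denom = 1.282·0.007270/1.001180 = 0.00931.
So the interval runs from 0.0709 to 0.0895.

(0.0709, 0.0895)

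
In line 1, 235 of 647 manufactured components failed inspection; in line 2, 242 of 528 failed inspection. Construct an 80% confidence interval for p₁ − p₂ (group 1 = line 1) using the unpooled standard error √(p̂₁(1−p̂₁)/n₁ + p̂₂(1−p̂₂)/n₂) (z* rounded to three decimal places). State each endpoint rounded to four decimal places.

p̂₁ = 0.36321, p̂₂ = 0.45833, so the observed difference is -0.09512.
SE = √(0.000357480 + 0.000470197) = √0.000827677 = 0.028769.
z* = 1.282 at the 80% level. Margin of error = 0.03688.
So the interval runs from -0.1320 to -0.0582.

(-0.1320, -0.0582)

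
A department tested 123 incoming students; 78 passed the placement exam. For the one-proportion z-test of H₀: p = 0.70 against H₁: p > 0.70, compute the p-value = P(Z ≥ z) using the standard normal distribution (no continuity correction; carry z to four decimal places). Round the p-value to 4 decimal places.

p̂ = 78/123 = 0.63415.
SE₀ = √(0.70·0.30/123) = 0.041320.
z = (p̂ − p₀)/SE = (78/123 − 0.70)/0.041320 ≈ -1.5938.
From the standard normal, P(Z ≥ z) = 0.9445.

p-value = 0.9445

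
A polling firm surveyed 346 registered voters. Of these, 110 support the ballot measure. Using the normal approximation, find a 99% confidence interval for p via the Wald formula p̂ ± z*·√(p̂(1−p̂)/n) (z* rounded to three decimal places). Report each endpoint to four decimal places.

(0.2534, 0.3824)

p̂ = 110/346 = 0.31792.
SE(p̂) = √(0.31792·0.68208/346) = 0.025034.
The 99% critical value is z* = 2.576.
Margin = 2.576·0.025034 = 0.06449.
So the interval runs from 0.2534 to 0.3824.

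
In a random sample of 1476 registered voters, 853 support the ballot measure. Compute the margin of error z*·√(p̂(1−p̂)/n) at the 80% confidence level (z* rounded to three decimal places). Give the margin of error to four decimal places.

The sample proportion is 853/1476 = 0.57791.
SE = √(p̂(1−p̂)/n) = √(0.243930/1476) = 0.012856.
The 80% critical value is z* = 1.282.
So ME = 0.0165.

ME = 0.0165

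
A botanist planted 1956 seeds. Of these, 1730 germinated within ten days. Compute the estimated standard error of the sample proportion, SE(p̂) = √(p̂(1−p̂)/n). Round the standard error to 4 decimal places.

With x = 1730 successes in n = 1956, p̂ = 0.88446.
p̂(1−p̂) = 0.88446·0.11554 = 0.102191.
Dividing by n and taking the root: √0.000052245 = 0.0072.

SE = 0.0072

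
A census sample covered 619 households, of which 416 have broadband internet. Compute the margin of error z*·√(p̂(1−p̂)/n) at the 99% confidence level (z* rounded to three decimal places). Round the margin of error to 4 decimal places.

p̂ = 416/619 = 0.67205.
SE(p̂) = √(0.67205·0.32795/619) = 0.018869.
For 99% confidence, z* = 2.576.
ME = 2.576·0.018869 = 0.0486.

ME = 0.0486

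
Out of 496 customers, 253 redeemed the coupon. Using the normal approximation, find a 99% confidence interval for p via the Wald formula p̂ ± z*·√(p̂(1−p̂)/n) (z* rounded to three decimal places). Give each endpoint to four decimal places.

(0.4523, 0.5679)

p̂ = 253/496 = 0.51008.
Standard error of p̂: √(0.249898/496) = √0.000503827 = 0.022446.
For 99% confidence, z* = 2.576.
Margin = 2.576·0.022446 = 0.05782.
So the interval runs from 0.4523 to 0.5679.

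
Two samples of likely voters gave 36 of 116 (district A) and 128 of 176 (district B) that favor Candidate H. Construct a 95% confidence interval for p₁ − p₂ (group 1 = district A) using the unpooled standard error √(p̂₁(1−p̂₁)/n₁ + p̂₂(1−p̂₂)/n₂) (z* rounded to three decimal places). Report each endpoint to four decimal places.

p̂₁ = 0.31034, p̂₂ = 0.72727, so the observed difference is -0.41693.
SE = √(0.001845094 + 0.001126972) = √0.002972066 = 0.054517.
z* = 1.960 at the 95% level. Margin = 1.960·0.054517 = 0.10685.
So the interval runs from -0.5238 to -0.3101.

(-0.5238, -0.3101)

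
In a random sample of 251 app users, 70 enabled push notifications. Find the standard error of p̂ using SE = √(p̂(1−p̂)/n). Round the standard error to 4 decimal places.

SE = 0.0283

With x = 70 successes in n = 251, p̂ = 0.27888.
p̂(1−p̂) = 0.27888·0.72112 = 0.201106.
SE = √(0.201106/251) = 0.0283.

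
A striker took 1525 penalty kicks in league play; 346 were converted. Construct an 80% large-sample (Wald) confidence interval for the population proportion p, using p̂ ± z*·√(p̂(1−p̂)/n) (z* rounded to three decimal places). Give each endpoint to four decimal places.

With x = 346 successes in n = 1525, p̂ = 0.22689.
SE = √(p̂(1−p̂)/n) = √(0.175408/1525) = 0.010725.
For 80% confidence, z* = 1.282.
Margin = 1.282·0.010725 = 0.01375.
CI: 0.22689 ± 0.01375 = (0.2131, 0.2406).

(0.2131, 0.2406)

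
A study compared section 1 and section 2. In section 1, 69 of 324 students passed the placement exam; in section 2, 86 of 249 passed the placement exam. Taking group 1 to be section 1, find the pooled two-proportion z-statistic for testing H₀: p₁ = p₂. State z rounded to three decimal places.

z = -3.537

p̂₁ = 69/324 = 0.21296, p̂₂ = 86/249 = 0.34538.
Pooled p̂ = (69+86)/(324+249) = 155/573 = 0.27051.
SE = √[p̂(1−p̂)(1/n₁+1/n₂)] = √[0.27051·0.72949·(1/324+1/249)] ≈ 0.037437.
z = -0.13242/0.037437 = -3.537.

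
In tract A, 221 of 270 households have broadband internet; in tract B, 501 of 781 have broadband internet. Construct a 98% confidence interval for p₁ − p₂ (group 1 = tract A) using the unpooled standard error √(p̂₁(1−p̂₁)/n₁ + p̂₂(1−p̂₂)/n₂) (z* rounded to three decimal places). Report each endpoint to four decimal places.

p̂₁ = 0.81852, p̂₂ = 0.64149, so the observed difference is 0.17703.
Unpooled SE = √(p̂₁(1−p̂₁)/n₁ + p̂₂(1−p̂₂)/n₂) = √(0.000550170 + 0.000294471) = 0.029063.
The 98% critical value is z* = 2.326. Margin = 2.326·0.029063 = 0.06760.
CI: 0.17703 ± 0.06760 = (0.1094, 0.2446).

(0.1094, 0.2446)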